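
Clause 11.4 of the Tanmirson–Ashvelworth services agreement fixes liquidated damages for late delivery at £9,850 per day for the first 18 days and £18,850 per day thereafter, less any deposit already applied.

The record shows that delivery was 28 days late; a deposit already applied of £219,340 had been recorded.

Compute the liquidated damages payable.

First 18 days: 18 × £9,850 = £177,300
Remaining days: (28 − 18) × £18,850 = £188,500
Accrued per-day damages: £177,300 + £188,500 = £365,800
Less deposit already applied: £365,800 − £219,340 = £146,460

£146,460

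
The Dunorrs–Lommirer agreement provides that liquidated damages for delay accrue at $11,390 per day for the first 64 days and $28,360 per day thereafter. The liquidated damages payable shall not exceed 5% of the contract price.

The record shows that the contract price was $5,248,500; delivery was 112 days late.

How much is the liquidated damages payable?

First 64 days: 64 × $11,390 = $728,960
Remaining days: (112 − 64) × $28,360 = $1,361,280
Accrued per-day damages: $728,960 + $1,361,280 = $2,090,240
Cap: 5% of $5,248,500 = $262,425
Cap at $262,425: $2,090,240 exceeds the cap → $262,425

$262,425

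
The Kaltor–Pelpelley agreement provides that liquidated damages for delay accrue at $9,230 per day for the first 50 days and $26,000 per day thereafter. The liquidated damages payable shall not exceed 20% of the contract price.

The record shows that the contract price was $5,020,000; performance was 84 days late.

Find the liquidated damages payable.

Liquidated damages: $1,004,000

First 50 days: 50 × $9,230 = $461,500
Remaining days: (84 − 50) × $26,000 = $884,000
Accrued per-day damages: $461,500 + $884,000 = $1,345,500
Cap: 20% of $5,020,000 = $1,004,000
Cap at $1,004,000: $1,345,500 exceeds the cap → $1,004,000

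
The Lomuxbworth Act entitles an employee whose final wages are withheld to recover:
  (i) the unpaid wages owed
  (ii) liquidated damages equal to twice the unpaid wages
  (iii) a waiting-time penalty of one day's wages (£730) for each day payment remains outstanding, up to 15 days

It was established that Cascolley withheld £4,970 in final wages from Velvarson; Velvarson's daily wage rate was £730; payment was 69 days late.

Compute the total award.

Doubled: 2 × £4,970 = £9,940
Penalty days: min(69, 15) = 15
Waiting-time penalty: 15 × £730 = £10,950
Total award: £4,970 + £9,940 + £10,950 = £25,860

£25,860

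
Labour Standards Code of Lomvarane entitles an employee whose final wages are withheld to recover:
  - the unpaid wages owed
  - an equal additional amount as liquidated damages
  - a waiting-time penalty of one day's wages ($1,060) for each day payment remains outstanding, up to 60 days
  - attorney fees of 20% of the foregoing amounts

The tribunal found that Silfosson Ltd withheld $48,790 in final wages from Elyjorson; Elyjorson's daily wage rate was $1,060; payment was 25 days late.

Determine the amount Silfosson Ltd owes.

Liquidated damages (equal amount): $48,790
Penalty days: min(25, 60) = 25
Waiting-time penalty: 25 × $1,060 = $26,500
Subtotal: $48,790 + $48,790 + $26,500 = $124,080
Attorney fees: 20% of $124,080 = $24,816
Total award: $124,080 + $24,816 = $148,896

Total award: $148,896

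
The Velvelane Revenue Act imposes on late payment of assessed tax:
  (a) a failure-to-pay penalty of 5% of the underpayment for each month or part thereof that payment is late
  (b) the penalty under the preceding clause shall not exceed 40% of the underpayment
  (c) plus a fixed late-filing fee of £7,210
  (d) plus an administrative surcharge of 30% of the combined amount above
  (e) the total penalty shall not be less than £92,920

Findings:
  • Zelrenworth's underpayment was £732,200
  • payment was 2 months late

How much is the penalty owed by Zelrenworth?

Accrued rate: 5% × 2 = 10%, capped at 40% → 10%
Failure-to-pay penalty: 10% of £732,200 = £73,220
Penalty before surcharge: £73,220 + £7,210 = £80,430
Administrative surcharge: 30% of £80,430 = £24,129
Total penalty: £80,430 + £24,129 = £104,559
Minimum £92,920: £104,559 meets the minimum, no increase.

£104,559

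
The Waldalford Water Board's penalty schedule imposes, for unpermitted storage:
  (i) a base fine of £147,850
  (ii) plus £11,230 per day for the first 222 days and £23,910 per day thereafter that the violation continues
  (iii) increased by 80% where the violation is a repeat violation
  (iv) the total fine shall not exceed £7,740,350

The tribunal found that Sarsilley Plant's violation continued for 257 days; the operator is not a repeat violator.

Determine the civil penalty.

Civil penalty: £3,477,760

First 222 days: 222 × £11,230 = £2,493,060
Remaining days: (257 − 222) × £23,910 = £836,850
Per-day component: £2,493,060 + £836,850 = £3,329,910
Base plus per-day: £147,850 + £3,329,910 = £3,477,760
The operator is not a repeat violator: no 80% increase.
Cap at £7,740,350: £3,477,760 is within the cap, no reduction.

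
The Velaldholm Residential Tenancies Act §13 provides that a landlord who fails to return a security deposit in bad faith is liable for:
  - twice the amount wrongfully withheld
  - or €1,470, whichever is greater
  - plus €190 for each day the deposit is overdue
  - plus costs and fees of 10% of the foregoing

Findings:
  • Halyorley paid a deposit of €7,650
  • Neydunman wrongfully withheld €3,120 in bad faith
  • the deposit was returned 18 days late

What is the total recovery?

Doubled: 2 × €3,120 = €6,240
Minimum €1,470: €6,240 meets the minimum, no increase.
Late-return penalty: 18 × €190 = €3,420
Damages plus late penalty: €6,240 + €3,420 = €9,660
Costs and fees: 10% of €9,660 = €966
Total recovery: €9,660 + €966 = €10,626

€10,626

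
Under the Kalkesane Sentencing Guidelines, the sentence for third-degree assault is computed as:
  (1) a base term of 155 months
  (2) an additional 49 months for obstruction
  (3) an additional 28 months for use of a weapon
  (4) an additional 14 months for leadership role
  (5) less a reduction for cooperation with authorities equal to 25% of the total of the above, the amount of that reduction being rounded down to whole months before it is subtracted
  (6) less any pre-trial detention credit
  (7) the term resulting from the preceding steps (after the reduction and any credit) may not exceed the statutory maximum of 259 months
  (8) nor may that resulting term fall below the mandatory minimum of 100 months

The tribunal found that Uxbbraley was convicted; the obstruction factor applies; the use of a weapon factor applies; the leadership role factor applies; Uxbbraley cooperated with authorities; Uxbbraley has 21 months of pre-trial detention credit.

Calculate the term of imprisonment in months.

Obstruction enhancement: +49 months
Use of a weapon enhancement: +28 months
Leadership role enhancement: +14 months
Adjusted term: 155 months + 49 months + 28 months + 14 months = 246 months
Cooperation with authorities reduction: 25% of 246 months = 61 months (rounded down)
After reduction: 246 − 61 = 185 months
Less pre-trial detention credit: 185 months − 21 months = 164 months
Cap at 259 months: 164 months is within the cap, no reduction.
Minimum 100 months: 164 months meets the minimum, no increase.

164 months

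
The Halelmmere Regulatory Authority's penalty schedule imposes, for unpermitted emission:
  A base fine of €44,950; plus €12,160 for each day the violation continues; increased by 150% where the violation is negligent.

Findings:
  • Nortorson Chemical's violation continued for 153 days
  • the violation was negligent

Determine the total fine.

€4,763,575

Per-day component: 153 × €12,160 = €1,860,480
Base plus per-day: €44,950 + €1,860,480 = €1,905,430
Enhancement: 150% of €1,905,430 = €2,858,145
Enhanced fine: €1,905,430 + €2,858,145 = €4,763,575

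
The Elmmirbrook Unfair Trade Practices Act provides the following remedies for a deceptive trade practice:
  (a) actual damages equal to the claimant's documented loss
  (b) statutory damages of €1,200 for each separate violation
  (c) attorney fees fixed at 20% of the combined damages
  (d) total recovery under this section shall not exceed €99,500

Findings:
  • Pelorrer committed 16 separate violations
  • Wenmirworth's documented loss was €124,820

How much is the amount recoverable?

Statutory damages: 16 × €1,200 = €19,200
Combined damages: €124,820 + €19,200 = €144,020
Attorney fees: 20% of €144,020 = €28,804
Total before cap: €144,020 + €28,804 = €172,824
Cap at €99,500: €172,824 exceeds the cap → €99,500

€99,500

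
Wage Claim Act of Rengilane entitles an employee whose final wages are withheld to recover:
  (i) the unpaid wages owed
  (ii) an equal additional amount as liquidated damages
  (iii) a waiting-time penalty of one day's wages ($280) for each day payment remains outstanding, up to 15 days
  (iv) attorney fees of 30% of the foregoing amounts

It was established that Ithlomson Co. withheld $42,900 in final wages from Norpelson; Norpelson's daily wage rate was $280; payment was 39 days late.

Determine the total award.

Liquidated damages (equal amount): $42,900
Penalty days: min(39, 15) = 15
Waiting-time penalty: 15 × $280 = $4,200
Subtotal: $42,900 + $42,900 + $4,200 = $90,000
Attorney fees: 30% of $90,000 = $27,000
Total award: $90,000 + $27,000 = $117,000

Total award: $117,000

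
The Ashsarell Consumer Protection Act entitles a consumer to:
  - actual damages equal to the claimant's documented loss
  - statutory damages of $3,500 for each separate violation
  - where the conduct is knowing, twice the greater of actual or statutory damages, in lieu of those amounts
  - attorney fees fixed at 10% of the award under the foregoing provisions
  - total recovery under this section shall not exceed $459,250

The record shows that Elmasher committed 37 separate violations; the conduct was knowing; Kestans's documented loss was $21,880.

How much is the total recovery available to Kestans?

$284,900

Statutory damages: 37 × $3,500 = $129,500
Greater of actual damages ($21,880) or statutory damages ($129,500): $129,500
Doubled: 2 × $129,500 = $259,000
Attorney fees: 10% of $259,000 = $25,900
Total before cap: $259,000 + $25,900 = $284,900
Cap at $459,250: $284,900 is within the cap, no reduction.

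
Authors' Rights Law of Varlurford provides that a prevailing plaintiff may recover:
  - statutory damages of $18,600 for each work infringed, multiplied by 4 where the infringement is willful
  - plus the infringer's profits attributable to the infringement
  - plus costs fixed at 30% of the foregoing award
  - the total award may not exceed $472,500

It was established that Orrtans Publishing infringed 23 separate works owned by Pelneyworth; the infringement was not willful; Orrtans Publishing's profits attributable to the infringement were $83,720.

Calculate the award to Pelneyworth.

Statutory damages: 23 × $18,600 = $427,800
Infringement not willful: no ×4 enhancement.
Combined award: $427,800 + $83,720 = $511,520
Costs: 30% of $511,520 = $153,456
Award plus costs: $511,520 + $153,456 = $664,976
Cap at $472,500: $664,976 exceeds the cap → $472,500

$472,500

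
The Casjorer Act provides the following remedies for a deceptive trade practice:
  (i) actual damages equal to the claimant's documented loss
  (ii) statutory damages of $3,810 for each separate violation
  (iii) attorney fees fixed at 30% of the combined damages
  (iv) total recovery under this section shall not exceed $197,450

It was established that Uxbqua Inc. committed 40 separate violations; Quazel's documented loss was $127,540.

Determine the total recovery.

$197,450

Statutory damages: 40 × $3,810 = $152,400
Combined damages: $127,540 + $152,400 = $279,940
Attorney fees: 30% of $279,940 = $83,982
Total before cap: $279,940 + $83,982 = $363,922
Cap at $197,450: $363,922 exceeds the cap → $197,450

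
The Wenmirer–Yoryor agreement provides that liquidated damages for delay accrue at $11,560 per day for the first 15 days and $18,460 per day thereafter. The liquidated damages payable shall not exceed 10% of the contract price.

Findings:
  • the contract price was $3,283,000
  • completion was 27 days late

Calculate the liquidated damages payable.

Liquidated damages: $328,300

First 15 days: 15 × $11,560 = $173,400
Remaining days: (27 − 15) × $18,460 = $221,520
Accrued per-day damages: $173,400 + $221,520 = $394,920
Cap: 10% of $3,283,000 = $328,300
Cap at $328,300: $394,920 exceeds the cap → $328,300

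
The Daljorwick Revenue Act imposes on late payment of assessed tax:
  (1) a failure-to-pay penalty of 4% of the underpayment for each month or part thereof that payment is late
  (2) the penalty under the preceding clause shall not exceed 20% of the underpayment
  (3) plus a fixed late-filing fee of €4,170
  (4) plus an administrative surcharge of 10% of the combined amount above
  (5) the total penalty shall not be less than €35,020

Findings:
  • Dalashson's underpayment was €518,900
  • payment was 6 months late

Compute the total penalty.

€118,745

Accrued rate: 4% × 6 = 24%, capped at 20% → 20%
Failure-to-pay penalty: 20% of €518,900 = €103,780
Penalty before surcharge: €103,780 + €4,170 = €107,950
Administrative surcharge: 10% of €107,950 = €10,795
Total penalty: €107,950 + €10,795 = €118,745
Minimum €35,020: €118,745 meets the minimum, no increase.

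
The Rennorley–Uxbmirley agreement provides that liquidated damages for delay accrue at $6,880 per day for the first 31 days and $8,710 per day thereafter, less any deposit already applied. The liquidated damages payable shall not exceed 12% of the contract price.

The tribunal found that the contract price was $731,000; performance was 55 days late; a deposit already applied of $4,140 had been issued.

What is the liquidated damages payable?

$87,720

First 31 days: 31 × $6,880 = $213,280
Remaining days: (55 − 31) × $8,710 = $209,040
Accrued per-day damages: $213,280 + $209,040 = $422,320
Less deposit already applied: $422,320 − $4,140 = $418,180
Cap: 12% of $731,000 = $87,720
Cap at $87,720: $418,180 exceeds the cap → $87,720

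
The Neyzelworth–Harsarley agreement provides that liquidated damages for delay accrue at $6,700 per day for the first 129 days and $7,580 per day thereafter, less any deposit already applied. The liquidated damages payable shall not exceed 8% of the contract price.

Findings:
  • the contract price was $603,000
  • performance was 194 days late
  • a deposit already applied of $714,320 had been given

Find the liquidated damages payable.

Liquidated damages: $48,240

First 129 days: 129 × $6,700 = $864,300
Remaining days: (194 − 129) × $7,580 = $492,700
Accrued per-day damages: $864,300 + $492,700 = $1,357,000
Less deposit already applied: $1,357,000 − $714,320 = $642,680
Cap: 8% of $603,000 = $48,240
Cap at $48,240: $642,680 exceeds the cap → $48,240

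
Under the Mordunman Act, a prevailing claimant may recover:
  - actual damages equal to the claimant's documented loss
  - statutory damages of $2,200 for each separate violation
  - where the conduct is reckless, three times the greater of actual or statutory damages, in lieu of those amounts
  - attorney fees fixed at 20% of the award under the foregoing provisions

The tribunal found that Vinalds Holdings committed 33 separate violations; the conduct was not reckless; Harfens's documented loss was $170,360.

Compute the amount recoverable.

Statutory damages: 33 × $2,200 = $72,600
Conduct not reckless: the in-lieu enhancement does not apply.
Actual plus statutory damages: $170,360 + $72,600 = $242,960
Attorney fees: 20% of $242,960 = $48,592
Total recovery: $242,960 + $48,592 = $291,552

$291,552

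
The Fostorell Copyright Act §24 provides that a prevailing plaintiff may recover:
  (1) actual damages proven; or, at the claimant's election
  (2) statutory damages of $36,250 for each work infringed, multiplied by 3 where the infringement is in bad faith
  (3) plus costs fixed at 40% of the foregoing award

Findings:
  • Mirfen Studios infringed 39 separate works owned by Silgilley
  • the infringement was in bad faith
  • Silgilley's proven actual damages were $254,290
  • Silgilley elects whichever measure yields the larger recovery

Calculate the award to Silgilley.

Statutory damages: 39 × $36,250 = $1,413,750
Trebled: 3 × $1,413,750 = $4,241,250
Greater of actual damages ($254,290) or enhanced statutory damages ($4,241,250): $4,241,250
Costs: 40% of $4,241,250 = $1,696,500
Award plus costs: $4,241,250 + $1,696,500 = $5,937,750

$5,937,750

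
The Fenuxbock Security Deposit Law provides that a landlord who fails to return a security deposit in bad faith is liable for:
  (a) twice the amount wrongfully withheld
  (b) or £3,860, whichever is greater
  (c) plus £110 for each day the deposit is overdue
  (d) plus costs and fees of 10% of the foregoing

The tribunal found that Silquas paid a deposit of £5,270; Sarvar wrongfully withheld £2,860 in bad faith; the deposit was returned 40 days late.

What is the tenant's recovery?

Doubled: 2 × £2,860 = £5,720
Minimum £3,860: £5,720 meets the minimum, no increase.
Late-return penalty: 40 × £110 = £4,400
Damages plus late penalty: £5,720 + £4,400 = £10,120
Costs and fees: 10% of £10,120 = £1,012
Total recovery: £10,120 + £1,012 = £11,132

£11,132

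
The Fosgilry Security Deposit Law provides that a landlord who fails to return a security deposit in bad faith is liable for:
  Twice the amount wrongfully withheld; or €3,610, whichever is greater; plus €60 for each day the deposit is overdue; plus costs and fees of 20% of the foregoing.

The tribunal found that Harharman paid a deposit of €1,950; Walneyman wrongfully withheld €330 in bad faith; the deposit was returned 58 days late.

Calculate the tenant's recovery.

€8,508

Doubled: 2 × €330 = €660
Minimum €3,610: €660 is below the minimum → €3,610
Late-return penalty: 58 × €60 = €3,480
Damages plus late penalty: €3,610 + €3,480 = €7,090
Costs and fees: 20% of €7,090 = €1,418
Total recovery: €7,090 + €1,418 = €8,508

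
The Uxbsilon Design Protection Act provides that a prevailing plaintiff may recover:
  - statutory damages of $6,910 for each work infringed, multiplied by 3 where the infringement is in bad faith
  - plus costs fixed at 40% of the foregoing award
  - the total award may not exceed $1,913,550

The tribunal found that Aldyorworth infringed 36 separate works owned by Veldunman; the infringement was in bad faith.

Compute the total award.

Statutory damages: 36 × $6,910 = $248,760
Trebled: 3 × $248,760 = $746,280
Costs: 40% of $746,280 = $298,512
Award plus costs: $746,280 + $298,512 = $1,044,792
Cap at $1,913,550: $1,044,792 is within the cap, no reduction.

Award: $1,044,792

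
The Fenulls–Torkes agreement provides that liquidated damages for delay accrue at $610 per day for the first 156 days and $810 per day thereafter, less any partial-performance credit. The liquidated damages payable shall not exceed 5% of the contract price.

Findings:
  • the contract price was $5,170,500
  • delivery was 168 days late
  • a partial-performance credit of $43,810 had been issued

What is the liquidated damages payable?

First 156 days: 156 × $610 = $95,160
Remaining days: (168 − 156) × $810 = $9,720
Accrued per-day damages: $95,160 + $9,720 = $104,880
Less partial-performance credit: $104,880 − $43,810 = $61,070
Cap: 5% of $5,170,500 = $258,525
Cap at $258,525: $61,070 is within the cap, no reduction.

$61,070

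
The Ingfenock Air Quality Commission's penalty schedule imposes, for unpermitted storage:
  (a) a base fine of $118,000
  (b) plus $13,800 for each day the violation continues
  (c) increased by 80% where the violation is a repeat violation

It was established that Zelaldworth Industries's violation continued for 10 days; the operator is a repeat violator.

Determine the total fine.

Per-day component: 10 × $13,800 = $138,000
Base plus per-day: $118,000 + $138,000 = $256,000
Enhancement: 80% of $256,000 = $204,800
Enhanced fine: $256,000 + $204,800 = $460,800

$460,800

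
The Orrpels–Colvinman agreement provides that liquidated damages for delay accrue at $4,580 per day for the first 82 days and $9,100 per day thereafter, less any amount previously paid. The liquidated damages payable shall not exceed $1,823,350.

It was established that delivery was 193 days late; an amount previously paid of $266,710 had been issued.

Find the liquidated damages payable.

First 82 days: 82 × $4,580 = $375,560
Remaining days: (193 − 82) × $9,100 = $1,010,100
Accrued per-day damages: $375,560 + $1,010,100 = $1,385,660
Less amount previously paid: $1,385,660 − $266,710 = $1,118,950
Cap at $1,823,350: $1,118,950 is within the cap, no reduction.

$1,118,950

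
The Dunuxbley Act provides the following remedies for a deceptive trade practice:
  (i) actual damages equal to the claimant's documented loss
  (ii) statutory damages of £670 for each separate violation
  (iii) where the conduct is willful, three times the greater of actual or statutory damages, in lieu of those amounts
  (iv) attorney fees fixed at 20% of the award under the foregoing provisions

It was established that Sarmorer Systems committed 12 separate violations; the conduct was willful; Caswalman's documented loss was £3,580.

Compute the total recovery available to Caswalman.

Total recovery: £28,944

Statutory damages: 12 × £670 = £8,040
Greater of actual damages (£3,580) or statutory damages (£8,040): £8,040
Trebled: 3 × £8,040 = £24,120
Attorney fees: 20% of £24,120 = £4,824
Total recovery: £24,120 + £4,824 = £28,944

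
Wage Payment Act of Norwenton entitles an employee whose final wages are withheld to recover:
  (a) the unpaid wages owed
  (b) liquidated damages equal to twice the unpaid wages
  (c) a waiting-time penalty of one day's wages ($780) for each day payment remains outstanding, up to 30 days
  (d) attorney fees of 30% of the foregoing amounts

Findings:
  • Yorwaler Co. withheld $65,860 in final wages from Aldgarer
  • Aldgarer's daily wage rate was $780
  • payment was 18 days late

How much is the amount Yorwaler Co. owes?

$275,106

Doubled: 2 × $65,860 = $131,720
Penalty days: min(18, 30) = 18
Waiting-time penalty: 18 × $780 = $14,040
Subtotal: $65,860 + $131,720 + $14,040 = $211,620
Attorney fees: 30% of $211,620 = $63,486
Total award: $211,620 + $63,486 = $275,106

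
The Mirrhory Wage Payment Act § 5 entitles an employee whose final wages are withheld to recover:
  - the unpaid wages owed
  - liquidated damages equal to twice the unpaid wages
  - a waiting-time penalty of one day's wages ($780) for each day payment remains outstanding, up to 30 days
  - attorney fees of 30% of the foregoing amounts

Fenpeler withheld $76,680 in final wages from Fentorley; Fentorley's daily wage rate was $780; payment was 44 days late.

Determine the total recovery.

Doubled: 2 × $76,680 = $153,360
Penalty days: min(44, 30) = 30
Waiting-time penalty: 30 × $780 = $23,400
Subtotal: $76,680 + $153,360 + $23,400 = $253,440
Attorney fees: 30% of $253,440 = $76,032
Total award: $253,440 + $76,032 = $329,472

$329,472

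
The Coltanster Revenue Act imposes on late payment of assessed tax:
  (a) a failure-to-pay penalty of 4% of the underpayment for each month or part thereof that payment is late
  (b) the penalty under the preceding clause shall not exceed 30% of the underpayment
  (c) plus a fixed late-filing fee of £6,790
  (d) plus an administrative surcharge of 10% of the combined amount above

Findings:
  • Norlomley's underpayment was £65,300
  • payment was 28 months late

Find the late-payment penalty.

Accrued rate: 4% × 28 = 112%, capped at 30% → 30%
Failure-to-pay penalty: 30% of £65,300 = £19,590
Penalty before surcharge: £19,590 + £6,790 = £26,380
Administrative surcharge: 10% of £26,380 = £2,638
Total penalty: £26,380 + £2,638 = £29,018

£29,018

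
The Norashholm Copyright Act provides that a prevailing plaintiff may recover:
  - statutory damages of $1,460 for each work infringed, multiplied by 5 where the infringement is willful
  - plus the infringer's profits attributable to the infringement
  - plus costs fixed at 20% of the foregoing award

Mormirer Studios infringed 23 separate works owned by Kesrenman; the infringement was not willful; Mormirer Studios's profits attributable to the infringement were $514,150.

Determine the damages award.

Award: $657,276

Statutory damages: 23 × $1,460 = $33,580
Infringement not willful: no ×5 enhancement.
Combined award: $33,580 + $514,150 = $547,730
Costs: 20% of $547,730 = $109,546
Award plus costs: $547,730 + $109,546 = $657,276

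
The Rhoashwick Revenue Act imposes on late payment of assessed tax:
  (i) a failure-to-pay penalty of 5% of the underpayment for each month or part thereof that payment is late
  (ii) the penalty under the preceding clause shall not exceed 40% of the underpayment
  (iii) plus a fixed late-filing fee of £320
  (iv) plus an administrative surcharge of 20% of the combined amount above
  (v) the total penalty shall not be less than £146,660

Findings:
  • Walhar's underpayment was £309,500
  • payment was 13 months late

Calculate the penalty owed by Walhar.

Accrued rate: 5% × 13 = 65%, capped at 40% → 40%
Failure-to-pay penalty: 40% of £309,500 = £123,800
Penalty before surcharge: £123,800 + £320 = £124,120
Administrative surcharge: 20% of £124,120 = £24,824
Total penalty: £124,120 + £24,824 = £148,944
Minimum £146,660: £148,944 meets the minimum, no increase.

£148,944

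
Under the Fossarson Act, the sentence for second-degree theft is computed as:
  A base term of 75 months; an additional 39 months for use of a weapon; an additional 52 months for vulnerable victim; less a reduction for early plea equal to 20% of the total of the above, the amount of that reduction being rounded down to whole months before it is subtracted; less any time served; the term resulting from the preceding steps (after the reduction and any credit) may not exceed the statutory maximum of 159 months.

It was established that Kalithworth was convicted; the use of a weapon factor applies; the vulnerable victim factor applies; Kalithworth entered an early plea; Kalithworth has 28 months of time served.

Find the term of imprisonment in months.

Use of a weapon enhancement: +39 months
Vulnerable victim enhancement: +52 months
Adjusted term: 75 months + 39 months + 52 months = 166 months
Early plea reduction: 20% of 166 months = 33 months (rounded down)
After reduction: 166 − 33 = 133 months
Less time served: 133 months − 28 months = 105 months
Cap at 159 months: 105 months is within the cap, no reduction.

Sentence: 105 months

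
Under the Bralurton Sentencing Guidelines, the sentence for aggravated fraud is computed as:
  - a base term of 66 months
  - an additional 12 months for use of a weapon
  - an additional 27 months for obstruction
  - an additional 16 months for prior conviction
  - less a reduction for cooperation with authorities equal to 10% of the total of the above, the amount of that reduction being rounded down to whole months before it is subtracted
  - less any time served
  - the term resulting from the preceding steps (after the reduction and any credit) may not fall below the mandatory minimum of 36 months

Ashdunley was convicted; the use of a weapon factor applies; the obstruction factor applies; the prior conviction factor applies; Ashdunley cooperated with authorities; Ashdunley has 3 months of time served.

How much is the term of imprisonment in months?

106 months

Use of a weapon enhancement: +12 months
Obstruction enhancement: +27 months
Prior conviction enhancement: +16 months
Adjusted term: 66 months + 12 months + 27 months + 16 months = 121 months
Cooperation with authorities reduction: 10% of 121 months = 12 months (rounded down)
After reduction: 121 − 12 = 109 months
Less time served: 109 months − 3 months = 106 months
Minimum 36 months: 106 months meets the minimum, no increase.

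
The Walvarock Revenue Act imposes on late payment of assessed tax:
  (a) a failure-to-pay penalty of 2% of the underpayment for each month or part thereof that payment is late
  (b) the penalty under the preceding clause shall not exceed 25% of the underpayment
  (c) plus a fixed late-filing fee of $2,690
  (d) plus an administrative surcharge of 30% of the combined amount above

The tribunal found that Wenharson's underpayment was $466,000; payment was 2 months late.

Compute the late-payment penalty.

Accrued rate: 2% × 2 = 4%, capped at 25% → 4%
Failure-to-pay penalty: 4% of $466,000 = $18,640
Penalty before surcharge: $18,640 + $2,690 = $21,330
Administrative surcharge: 30% of $21,330 = $6,399
Total penalty: $21,330 + $6,399 = $27,729

$27,729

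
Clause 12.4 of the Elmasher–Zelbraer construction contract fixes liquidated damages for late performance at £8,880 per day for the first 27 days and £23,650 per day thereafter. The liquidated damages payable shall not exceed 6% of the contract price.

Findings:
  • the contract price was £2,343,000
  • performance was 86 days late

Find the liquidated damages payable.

First 27 days: 27 × £8,880 = £239,760
Remaining days: (86 − 27) × £23,650 = £1,395,350
Accrued per-day damages: £239,760 + £1,395,350 = £1,635,110
Cap: 6% of £2,343,000 = £140,580
Cap at £140,580: £1,635,110 exceeds the cap → £140,580

£140,580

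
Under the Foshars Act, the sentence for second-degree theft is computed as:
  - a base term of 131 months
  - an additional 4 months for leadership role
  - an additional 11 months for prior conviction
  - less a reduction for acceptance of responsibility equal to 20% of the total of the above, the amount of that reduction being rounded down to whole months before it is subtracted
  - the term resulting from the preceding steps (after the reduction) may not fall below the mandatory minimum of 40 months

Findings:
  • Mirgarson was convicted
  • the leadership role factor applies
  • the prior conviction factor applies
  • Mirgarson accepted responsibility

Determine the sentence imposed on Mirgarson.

117 months

Leadership role enhancement: +4 months
Prior conviction enhancement: +11 months
Adjusted term: 131 months + 4 months + 11 months = 146 months
Acceptance of responsibility reduction: 20% of 146 months = 29 months (rounded down)
After reduction: 146 − 29 = 117 months
Minimum 40 months: 117 months meets the minimum, no increase.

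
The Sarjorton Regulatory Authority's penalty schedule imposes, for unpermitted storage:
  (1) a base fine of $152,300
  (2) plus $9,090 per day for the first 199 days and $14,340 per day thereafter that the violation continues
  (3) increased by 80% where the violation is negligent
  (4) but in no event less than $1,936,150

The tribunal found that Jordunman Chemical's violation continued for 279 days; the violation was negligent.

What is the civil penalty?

First 199 days: 199 × $9,090 = $1,808,910
Remaining days: (279 − 199) × $14,340 = $1,147,200
Per-day component: $1,808,910 + $1,147,200 = $2,956,110
Base plus per-day: $152,300 + $2,956,110 = $3,108,410
Enhancement: 80% of $3,108,410 = $2,486,728
Enhanced fine: $3,108,410 + $2,486,728 = $5,595,138
Minimum $1,936,150: $5,595,138 meets the minimum, no increase.

$5,595,138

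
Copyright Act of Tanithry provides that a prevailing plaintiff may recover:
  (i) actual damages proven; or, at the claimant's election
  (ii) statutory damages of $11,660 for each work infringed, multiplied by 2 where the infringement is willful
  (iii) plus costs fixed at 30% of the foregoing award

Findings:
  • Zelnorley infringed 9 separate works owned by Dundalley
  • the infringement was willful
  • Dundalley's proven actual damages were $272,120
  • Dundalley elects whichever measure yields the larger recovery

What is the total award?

Award: $353,756

Statutory damages: 9 × $11,660 = $104,940
Doubled: 2 × $104,940 = $209,880
Greater of actual damages ($272,120) or enhanced statutory damages ($209,880): $272,120
Costs: 30% of $272,120 = $81,636
Award plus costs: $272,120 + $81,636 = $353,756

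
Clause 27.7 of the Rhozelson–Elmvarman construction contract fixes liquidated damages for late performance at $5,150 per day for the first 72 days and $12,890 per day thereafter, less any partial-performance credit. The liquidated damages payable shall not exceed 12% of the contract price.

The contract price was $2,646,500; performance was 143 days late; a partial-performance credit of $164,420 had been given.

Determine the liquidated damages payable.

$317,580

First 72 days: 72 × $5,150 = $370,800
Remaining days: (143 − 72) × $12,890 = $915,190
Accrued per-day damages: $370,800 + $915,190 = $1,285,990
Less partial-performance credit: $1,285,990 − $164,420 = $1,121,570
Cap: 12% of $2,646,500 = $317,580
Cap at $317,580: $1,121,570 exceeds the cap → $317,580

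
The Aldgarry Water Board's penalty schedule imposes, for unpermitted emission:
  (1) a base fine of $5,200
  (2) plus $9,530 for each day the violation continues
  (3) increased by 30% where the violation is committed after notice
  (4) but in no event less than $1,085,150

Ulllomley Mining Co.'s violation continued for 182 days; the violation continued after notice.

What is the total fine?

$2,261,558

Per-day component: 182 × $9,530 = $1,734,460
Base plus per-day: $5,200 + $1,734,460 = $1,739,660
Enhancement: 30% of $1,739,660 = $521,898
Enhanced fine: $1,739,660 + $521,898 = $2,261,558
Minimum $1,085,150: $2,261,558 meets the minimum, no increase.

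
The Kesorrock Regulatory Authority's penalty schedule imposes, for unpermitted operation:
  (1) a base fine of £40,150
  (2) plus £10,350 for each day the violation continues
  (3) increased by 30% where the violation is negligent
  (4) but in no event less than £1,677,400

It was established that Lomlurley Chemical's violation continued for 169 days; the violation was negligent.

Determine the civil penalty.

Per-day component: 169 × £10,350 = £1,749,150
Base plus per-day: £40,150 + £1,749,150 = £1,789,300
Enhancement: 30% of £1,789,300 = £536,790
Enhanced fine: £1,789,300 + £536,790 = £2,326,090
Minimum £1,677,400: £2,326,090 meets the minimum, no increase.

£2,326,090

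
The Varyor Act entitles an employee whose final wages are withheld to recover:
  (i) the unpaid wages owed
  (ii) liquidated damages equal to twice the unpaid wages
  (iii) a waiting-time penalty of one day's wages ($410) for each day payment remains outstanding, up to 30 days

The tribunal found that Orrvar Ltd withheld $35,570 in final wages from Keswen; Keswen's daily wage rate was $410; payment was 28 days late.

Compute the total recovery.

Doubled: 2 × $35,570 = $71,140
Penalty days: min(28, 30) = 28
Waiting-time penalty: 28 × $410 = $11,480
Total award: $35,570 + $71,140 + $11,480 = $118,190

$118,190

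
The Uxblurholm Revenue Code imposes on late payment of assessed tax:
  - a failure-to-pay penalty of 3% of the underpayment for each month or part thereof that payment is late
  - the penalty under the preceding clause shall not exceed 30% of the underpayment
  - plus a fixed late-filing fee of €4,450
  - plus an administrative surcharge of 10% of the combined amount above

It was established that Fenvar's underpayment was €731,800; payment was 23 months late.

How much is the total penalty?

Accrued rate: 3% × 23 = 69%, capped at 30% → 30%
Failure-to-pay penalty: 30% of €731,800 = €219,540
Penalty before surcharge: €219,540 + €4,450 = €223,990
Administrative surcharge: 10% of €223,990 = €22,399
Total penalty: €223,990 + €22,399 = €246,389

€246,389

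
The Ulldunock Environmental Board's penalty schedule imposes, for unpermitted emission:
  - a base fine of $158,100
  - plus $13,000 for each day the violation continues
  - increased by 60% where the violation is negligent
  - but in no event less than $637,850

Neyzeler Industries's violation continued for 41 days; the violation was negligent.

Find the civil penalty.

Civil penalty: $1,105,760

Per-day component: 41 × $13,000 = $533,000
Base plus per-day: $158,100 + $533,000 = $691,100
Enhancement: 60% of $691,100 = $414,660
Enhanced fine: $691,100 + $414,660 = $1,105,760
Minimum $637,850: $1,105,760 meets the minimum, no increase.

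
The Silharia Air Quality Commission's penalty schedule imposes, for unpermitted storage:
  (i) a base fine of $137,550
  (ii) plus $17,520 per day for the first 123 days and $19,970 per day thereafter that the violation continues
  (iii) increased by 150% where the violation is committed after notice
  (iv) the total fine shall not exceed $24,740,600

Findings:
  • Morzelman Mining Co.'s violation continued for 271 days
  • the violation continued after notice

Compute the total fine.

First 123 days: 123 × $17,520 = $2,154,960
Remaining days: (271 − 123) × $19,970 = $2,955,560
Per-day component: $2,154,960 + $2,955,560 = $5,110,520
Base plus per-day: $137,550 + $5,110,520 = $5,248,070
Enhancement: 150% of $5,248,070 = $7,872,105
Enhanced fine: $5,248,070 + $7,872,105 = $13,120,175
Cap at $24,740,600: $13,120,175 is within the cap, no reduction.

$13,120,175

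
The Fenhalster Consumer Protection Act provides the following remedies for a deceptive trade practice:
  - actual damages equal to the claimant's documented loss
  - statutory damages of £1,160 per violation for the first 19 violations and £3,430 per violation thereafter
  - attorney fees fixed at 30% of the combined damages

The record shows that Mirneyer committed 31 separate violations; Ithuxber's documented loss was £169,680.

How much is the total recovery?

First 19 violations: 19 × £1,160 = £22,040
Remaining violations: (31 − 19) × £3,430 = £41,160
Statutory damages: £22,040 + £41,160 = £63,200
Combined damages: £169,680 + £63,200 = £232,880
Attorney fees: 30% of £232,880 = £69,864
Total recovery: £232,880 + £69,864 = £302,744

£302,744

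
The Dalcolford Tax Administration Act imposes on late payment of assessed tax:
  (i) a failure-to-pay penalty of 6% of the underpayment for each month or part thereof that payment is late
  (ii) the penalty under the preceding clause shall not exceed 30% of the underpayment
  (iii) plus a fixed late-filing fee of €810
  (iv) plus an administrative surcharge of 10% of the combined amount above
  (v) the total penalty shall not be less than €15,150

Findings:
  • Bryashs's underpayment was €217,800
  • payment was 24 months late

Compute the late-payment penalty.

€72,765

Accrued rate: 6% × 24 = 144%, capped at 30% → 30%
Failure-to-pay penalty: 30% of €217,800 = €65,340
Penalty before surcharge: €65,340 + €810 = €66,150
Administrative surcharge: 10% of €66,150 = €6,615
Total penalty: €66,150 + €6,615 = €72,765
Minimum €15,150: €72,765 meets the minimum, no increase.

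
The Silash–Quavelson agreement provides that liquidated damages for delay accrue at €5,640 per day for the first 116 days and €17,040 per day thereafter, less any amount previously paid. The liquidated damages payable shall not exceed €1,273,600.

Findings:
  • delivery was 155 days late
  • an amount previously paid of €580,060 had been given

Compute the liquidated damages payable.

Liquidated damages: €738,740

First 116 days: 116 × €5,640 = €654,240
Remaining days: (155 − 116) × €17,040 = €664,560
Accrued per-day damages: €654,240 + €664,560 = €1,318,800
Less amount previously paid: €1,318,800 − €580,060 = €738,740
Cap at €1,273,600: €738,740 is within the cap, no reduction.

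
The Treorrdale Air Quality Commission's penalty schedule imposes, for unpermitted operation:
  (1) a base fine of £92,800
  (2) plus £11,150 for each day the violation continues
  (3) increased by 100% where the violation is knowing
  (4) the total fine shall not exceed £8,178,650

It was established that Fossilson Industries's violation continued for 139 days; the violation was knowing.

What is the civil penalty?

Per-day component: 139 × £11,150 = £1,549,850
Base plus per-day: £92,800 + £1,549,850 = £1,642,650
Enhancement: 100% of £1,642,650 = £1,642,650
Enhanced fine: £1,642,650 + £1,642,650 = £3,285,300
Cap at £8,178,650: £3,285,300 is within the cap, no reduction.

£3,285,300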